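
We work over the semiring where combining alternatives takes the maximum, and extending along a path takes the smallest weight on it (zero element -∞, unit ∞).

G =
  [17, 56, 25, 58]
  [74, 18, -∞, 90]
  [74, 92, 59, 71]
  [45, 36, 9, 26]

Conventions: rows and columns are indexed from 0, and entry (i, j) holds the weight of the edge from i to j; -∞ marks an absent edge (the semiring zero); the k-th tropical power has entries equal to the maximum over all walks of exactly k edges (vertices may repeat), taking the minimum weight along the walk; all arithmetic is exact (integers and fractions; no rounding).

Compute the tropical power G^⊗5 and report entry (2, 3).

G^⊗2:
  [56, 36, 25, 56]
  [45, 56, 25, 58]
  [74, 59, 59, 90]
  [36, 45, 25, 45]
G^⊗3:
  [45, 56, 25, 56]
  [56, 45, 25, 56]
  [59, 59, 59, 59]
  [45, 36, 25, 45]
G^⊗4:
  [56, 45, 25, 56]
  [45, 56, 25, 56]
  [59, 59, 59, 59]
  [45, 45, 25, 45]
G^⊗5:
  [45, 56, 25, 56]
  [56, 45, 25, 56]
  [59, 59, 59, 59]
  [45, 45, 25, 45]
Key observation: the optimum is the walk 2->2->2->2->1->3, with weight 59 min 59 min 59 min 92 min 90 = 59.
Optimal value attained by: walk 2->2->2->2->1->3.
Answer: (G^⊗5)[2][3] = 59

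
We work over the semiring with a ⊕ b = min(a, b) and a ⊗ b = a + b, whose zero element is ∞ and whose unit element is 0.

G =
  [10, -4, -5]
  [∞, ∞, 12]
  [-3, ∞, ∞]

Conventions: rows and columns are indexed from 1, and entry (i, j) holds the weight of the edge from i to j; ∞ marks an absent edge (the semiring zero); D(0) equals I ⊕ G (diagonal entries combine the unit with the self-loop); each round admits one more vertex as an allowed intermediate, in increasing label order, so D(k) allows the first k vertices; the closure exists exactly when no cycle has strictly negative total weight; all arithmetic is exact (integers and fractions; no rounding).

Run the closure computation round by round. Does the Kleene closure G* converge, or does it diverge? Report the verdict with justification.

D(0):
  [0, -4, -5]
  [∞, 0, 12]
  [-3, ∞, 0]
Detection: at round 1, diagonal entry (3, 3) turns strictly negative.
Key observation: the cycle 3->1->3 has total weight (-3) + (-5), which is strictly negative.
Answer: DIVERGES — negative cycle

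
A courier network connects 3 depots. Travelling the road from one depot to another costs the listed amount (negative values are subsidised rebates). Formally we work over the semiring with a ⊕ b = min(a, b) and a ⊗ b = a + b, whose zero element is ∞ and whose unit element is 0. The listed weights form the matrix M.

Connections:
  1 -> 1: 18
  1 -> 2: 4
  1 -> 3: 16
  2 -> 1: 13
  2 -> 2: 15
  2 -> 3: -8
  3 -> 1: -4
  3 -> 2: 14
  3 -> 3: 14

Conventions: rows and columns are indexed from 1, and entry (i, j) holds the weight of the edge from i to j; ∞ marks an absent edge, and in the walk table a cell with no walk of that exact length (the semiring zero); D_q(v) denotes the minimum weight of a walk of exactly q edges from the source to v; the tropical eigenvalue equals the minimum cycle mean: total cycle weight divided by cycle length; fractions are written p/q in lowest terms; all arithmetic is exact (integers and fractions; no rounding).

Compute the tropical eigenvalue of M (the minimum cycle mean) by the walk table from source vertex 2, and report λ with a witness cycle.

q=0: [∞, 0, ∞]
q=1: [13, 15, -8]
q=2: [-12, 6, 6]
q=3: [2, -8, -2]
Optimal cycle mean attained by: cycle 1->2->3->1, total 4 + (-8) + (-4), length 3.
Answer: λ = -8/3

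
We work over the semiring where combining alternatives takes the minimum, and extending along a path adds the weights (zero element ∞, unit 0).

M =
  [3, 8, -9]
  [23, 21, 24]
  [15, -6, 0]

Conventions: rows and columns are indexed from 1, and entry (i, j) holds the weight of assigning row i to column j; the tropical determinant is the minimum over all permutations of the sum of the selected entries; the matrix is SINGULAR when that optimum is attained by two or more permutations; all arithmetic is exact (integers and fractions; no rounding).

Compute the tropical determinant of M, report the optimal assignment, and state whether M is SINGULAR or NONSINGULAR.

σ = (1, 2, 3): 3 + 21 + 0 = 24
σ = (1, 3, 2): 3 + 24 + (-6) = 21
σ = (2, 1, 3): 8 + 23 + 0 = 31
σ = (2, 3, 1): 8 + 24 + 15 = 47
σ = (3, 1, 2): (-9) + 23 + (-6) = 8
σ = (3, 2, 1): (-9) + 21 + 15 = 27
Optimal value attained by: σ = (3, 1, 2).
Answer: det⊕(M) = 8; verdict: NONSINGULAR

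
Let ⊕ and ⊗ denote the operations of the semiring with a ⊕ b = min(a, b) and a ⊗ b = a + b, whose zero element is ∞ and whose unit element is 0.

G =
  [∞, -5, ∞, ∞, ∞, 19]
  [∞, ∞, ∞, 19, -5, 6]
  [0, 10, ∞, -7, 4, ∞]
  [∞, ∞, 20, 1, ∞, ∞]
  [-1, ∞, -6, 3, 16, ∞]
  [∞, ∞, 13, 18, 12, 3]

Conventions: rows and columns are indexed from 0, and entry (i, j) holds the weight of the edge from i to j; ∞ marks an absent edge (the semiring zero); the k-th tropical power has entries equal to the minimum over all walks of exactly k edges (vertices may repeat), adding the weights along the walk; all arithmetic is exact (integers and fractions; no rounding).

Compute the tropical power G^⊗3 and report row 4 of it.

G^⊗2:
  [∞, ∞, 32, 14, -10, 1]
  [-6, ∞, -11, -2, 11, 9]
  [3, -5, -2, -6, 5, 16]
  [20, 30, 21, 2, 24, ∞]
  [-6, -6, 10, -13, -2, 18]
  [11, 23, 6, 6, 15, 6]
G^⊗3:
  [-11, 42, -16, -7, 6, 4]
  [-11, -11, 5, -18, -7, 12]
  [-2, -2, -1, -9, -10, 1]
  [21, 15, 18, 3, 25, 36]
  [-3, -11, -8, -12, -11, 0]
  [6, 6, 9, -1, 10, 9]
Answer: row 4 of G^⊗3 = [-3, -11, -8, -12, -11, 0]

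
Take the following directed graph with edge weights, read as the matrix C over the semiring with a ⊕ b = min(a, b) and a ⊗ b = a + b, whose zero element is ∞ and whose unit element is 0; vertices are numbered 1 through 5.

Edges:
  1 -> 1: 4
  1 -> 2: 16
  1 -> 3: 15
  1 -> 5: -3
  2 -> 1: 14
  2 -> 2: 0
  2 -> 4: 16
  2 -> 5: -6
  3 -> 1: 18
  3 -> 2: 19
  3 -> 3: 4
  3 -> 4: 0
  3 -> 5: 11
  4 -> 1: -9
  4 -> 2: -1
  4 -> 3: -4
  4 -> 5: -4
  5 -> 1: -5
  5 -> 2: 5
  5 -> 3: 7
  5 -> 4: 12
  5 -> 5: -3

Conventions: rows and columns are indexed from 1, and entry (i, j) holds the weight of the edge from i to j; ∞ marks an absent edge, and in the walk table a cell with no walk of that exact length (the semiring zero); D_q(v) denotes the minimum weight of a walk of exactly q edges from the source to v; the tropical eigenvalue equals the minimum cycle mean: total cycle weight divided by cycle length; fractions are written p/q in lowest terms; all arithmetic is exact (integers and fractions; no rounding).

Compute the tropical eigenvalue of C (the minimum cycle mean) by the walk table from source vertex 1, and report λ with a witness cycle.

q=0: [0, ∞, ∞, ∞, ∞]
q=1: [4, 16, 15, ∞, -3]
q=2: [-8, 2, 4, 9, -6]
q=3: [-11, -1, 1, 4, -11]
q=4: [-16, -6, -4, 1, -14]
q=5: [-19, -9, -7, -4, -19]
Optimal cycle mean attained by: cycle 1->5->1, total (-3) + (-5), length 2.
Answer: λ = -4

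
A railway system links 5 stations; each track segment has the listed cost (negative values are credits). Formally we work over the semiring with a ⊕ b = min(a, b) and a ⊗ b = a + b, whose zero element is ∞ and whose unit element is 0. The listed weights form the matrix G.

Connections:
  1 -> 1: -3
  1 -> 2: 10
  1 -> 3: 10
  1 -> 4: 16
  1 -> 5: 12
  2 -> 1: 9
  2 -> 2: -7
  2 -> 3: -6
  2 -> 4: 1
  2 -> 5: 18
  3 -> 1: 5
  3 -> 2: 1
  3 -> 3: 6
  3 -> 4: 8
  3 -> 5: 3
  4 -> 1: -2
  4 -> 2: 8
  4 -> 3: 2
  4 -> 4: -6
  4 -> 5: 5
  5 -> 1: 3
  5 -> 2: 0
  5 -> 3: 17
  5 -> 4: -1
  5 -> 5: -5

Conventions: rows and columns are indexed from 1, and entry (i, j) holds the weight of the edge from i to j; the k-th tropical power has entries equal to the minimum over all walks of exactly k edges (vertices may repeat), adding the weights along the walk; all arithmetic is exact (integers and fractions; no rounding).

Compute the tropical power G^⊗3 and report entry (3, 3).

G^⊗2:
  [-6, 3, 4, 10, 7]
  [-1, -14, -13, -6, -3]
  [2, -6, -5, 2, -2]
  [-8, 1, -4, -12, -1]
  [-3, -7, -6, -7, -10]
G^⊗3:
  [-9, -4, -3, 4, 2]
  [-8, -21, -20, -13, -10]
  [-1, -13, -12, -5, -7]
  [-14, -6, -10, -18, -7]
  [-9, -14, -13, -13, -15]
Key observation: the optimum is the walk 3->2->2->3, with weight 1 + (-7) + (-6) = -12.
Optimal value attained by: walk 3->2->2->3.
Answer: (G^⊗3)[3][3] = -12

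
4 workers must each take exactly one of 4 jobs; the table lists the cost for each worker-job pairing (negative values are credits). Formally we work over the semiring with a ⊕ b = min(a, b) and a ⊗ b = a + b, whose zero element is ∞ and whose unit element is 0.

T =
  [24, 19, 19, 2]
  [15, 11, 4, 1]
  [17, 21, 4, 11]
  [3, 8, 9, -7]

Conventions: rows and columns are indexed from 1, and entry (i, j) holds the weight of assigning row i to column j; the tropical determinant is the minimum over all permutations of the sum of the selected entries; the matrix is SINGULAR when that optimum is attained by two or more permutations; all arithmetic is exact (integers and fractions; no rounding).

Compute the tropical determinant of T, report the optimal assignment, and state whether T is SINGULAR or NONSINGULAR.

σ = (1, 2, 3, 4): 24 + 11 + 4 + (-7) = 32
σ = (1, 2, 4, 3): 24 + 11 + 11 + 9 = 55
σ = (1, 3, 2, 4): 24 + 4 + 21 + (-7) = 42
σ = (1, 3, 4, 2): 24 + 4 + 11 + 8 = 47
σ = (1, 4, 2, 3): 24 + 1 + 21 + 9 = 55
σ = (1, 4, 3, 2): 24 + 1 + 4 + 8 = 37
σ = (2, 1, 3, 4): 19 + 15 + 4 + (-7) = 31
σ = (2, 1, 4, 3): 19 + 15 + 11 + 9 = 54
σ = (2, 3, 1, 4): 19 + 4 + 17 + (-7) = 33
σ = (2, 3, 4, 1): 19 + 4 + 11 + 3 = 37
σ = (2, 4, 1, 3): 19 + 1 + 17 + 9 = 46
σ = (2, 4, 3, 1): 19 + 1 + 4 + 3 = 27
σ = (3, 1, 2, 4): 19 + 15 + 21 + (-7) = 48
σ = (3, 1, 4, 2): 19 + 15 + 11 + 8 = 53
σ = (3, 2, 1, 4): 19 + 11 + 17 + (-7) = 40
σ = (3, 2, 4, 1): 19 + 11 + 11 + 3 = 44
σ = (3, 4, 1, 2): 19 + 1 + 17 + 8 = 45
σ = (3, 4, 2, 1): 19 + 1 + 21 + 3 = 44
σ = (4, 1, 2, 3): 2 + 15 + 21 + 9 = 47
σ = (4, 1, 3, 2): 2 + 15 + 4 + 8 = 29
σ = (4, 2, 1, 3): 2 + 11 + 17 + 9 = 39
σ = (4, 2, 3, 1): 2 + 11 + 4 + 3 = 20
σ = (4, 3, 1, 2): 2 + 4 + 17 + 8 = 31
σ = (4, 3, 2, 1): 2 + 4 + 21 + 3 = 30
Optimal value attained by: σ = (4, 2, 3, 1).
Answer: det⊕(T) = 20; verdict: NONSINGULAR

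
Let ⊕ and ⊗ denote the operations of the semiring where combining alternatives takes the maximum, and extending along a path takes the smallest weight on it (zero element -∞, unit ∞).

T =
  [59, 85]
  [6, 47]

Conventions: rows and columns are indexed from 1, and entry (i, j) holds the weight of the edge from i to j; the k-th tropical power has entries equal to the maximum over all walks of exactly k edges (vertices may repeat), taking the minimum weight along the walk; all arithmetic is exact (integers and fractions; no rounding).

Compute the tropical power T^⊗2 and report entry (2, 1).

T^⊗2:
  [59, 59]
  [6, 47]
Key observation: the optimum is the walk 2->1->1, with weight 6 min 59 = 6.
Optimal value attained by: walk 2->1->1.
Answer: (T^⊗2)[2][1] = 6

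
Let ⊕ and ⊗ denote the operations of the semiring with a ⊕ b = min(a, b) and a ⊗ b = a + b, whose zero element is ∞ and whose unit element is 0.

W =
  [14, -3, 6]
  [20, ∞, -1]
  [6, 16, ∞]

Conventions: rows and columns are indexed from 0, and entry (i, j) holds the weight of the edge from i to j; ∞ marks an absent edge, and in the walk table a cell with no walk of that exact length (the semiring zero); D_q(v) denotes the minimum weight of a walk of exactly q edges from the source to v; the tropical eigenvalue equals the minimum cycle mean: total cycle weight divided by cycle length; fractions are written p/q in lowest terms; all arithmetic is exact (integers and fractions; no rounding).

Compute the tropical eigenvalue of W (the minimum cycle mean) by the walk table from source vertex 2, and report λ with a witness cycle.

q=0: [∞, ∞, 0]
q=1: [6, 16, ∞]
q=2: [20, 3, 12]
q=3: [18, 17, 2]
Optimal cycle mean attained by: cycle 0->1->2->0, total (-3) + (-1) + 6, length 3.
Answer: λ = 2/3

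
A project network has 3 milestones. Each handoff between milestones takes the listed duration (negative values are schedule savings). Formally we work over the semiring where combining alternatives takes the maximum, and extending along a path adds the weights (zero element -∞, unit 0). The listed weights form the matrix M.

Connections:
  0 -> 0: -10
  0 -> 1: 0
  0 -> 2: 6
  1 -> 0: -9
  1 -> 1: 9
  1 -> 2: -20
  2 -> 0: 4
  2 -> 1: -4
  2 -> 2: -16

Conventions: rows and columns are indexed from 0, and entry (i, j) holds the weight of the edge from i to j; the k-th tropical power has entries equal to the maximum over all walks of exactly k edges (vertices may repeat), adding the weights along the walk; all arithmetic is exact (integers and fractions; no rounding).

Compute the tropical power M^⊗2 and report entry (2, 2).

M^⊗2:
  [10, 9, -4]
  [0, 18, -3]
  [-6, 5, 10]
Key observation: the optimum is the walk 2->0->2, with weight 4 + 6 = 10.
Optimal value attained by: walk 2->0->2.
Answer: (M^⊗2)[2][2] = 10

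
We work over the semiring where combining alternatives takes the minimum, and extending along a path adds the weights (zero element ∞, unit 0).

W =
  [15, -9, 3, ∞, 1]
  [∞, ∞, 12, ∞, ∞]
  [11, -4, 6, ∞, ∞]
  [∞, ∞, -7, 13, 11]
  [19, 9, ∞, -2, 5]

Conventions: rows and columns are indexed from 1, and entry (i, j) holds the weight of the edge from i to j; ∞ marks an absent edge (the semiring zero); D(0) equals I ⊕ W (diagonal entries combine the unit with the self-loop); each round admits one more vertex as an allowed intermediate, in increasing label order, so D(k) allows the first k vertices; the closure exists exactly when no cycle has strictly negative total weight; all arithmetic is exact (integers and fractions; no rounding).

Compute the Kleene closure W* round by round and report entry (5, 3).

D(0):
  [0, -9, 3, ∞, 1]
  [∞, 0, 12, ∞, ∞]
  [11, -4, 0, ∞, ∞]
  [∞, ∞, -7, 0, 11]
  [19, 9, ∞, -2, 0]
D(1):
  [0, -9, 3, ∞, 1]
  [∞, 0, 12, ∞, ∞]
  [11, -4, 0, ∞, 12]
  [∞, ∞, -7, 0, 11]
  [19, 9, 22, -2, 0]
D(2):
  [0, -9, 3, ∞, 1]
  [∞, 0, 12, ∞, ∞]
  [11, -4, 0, ∞, 12]
  [∞, ∞, -7, 0, 11]
  [19, 9, 21, -2, 0]
D(3):
  [0, -9, 3, ∞, 1]
  [23, 0, 12, ∞, 24]
  [11, -4, 0, ∞, 12]
  [4, -11, -7, 0, 5]
  [19, 9, 21, -2, 0]
D(4):
  [0, -9, 3, ∞, 1]
  [23, 0, 12, ∞, 24]
  [11, -4, 0, ∞, 12]
  [4, -11, -7, 0, 5]
  [2, -13, -9, -2, 0]
D(5):
  [0, -12, -8, -1, 1]
  [23, 0, 12, 22, 24]
  [11, -4, 0, 10, 12]
  [4, -11, -7, 0, 5]
  [2, -13, -9, -2, 0]
Answer: W*[5][3] = -9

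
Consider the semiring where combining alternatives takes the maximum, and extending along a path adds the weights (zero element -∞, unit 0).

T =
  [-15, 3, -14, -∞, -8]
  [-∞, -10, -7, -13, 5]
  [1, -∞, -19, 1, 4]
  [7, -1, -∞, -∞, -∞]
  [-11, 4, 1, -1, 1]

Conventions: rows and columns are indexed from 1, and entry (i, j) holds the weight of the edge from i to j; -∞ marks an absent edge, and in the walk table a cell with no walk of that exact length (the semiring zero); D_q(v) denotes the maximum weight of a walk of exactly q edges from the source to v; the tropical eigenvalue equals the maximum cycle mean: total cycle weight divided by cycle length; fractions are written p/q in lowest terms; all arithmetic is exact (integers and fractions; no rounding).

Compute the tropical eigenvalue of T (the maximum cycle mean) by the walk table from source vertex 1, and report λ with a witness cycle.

q=0: [0, -∞, -∞, -∞, -∞]
q=1: [-15, 3, -14, -∞, -8]
q=2: [-13, -4, -4, -9, 8]
q=3: [-2, 12, 9, 7, 9]
q=4: [14, 13, 10, 10, 17]
q=5: [17, 21, 18, 16, 18]
Optimal cycle mean attained by: cycle 2->5->2, total 5 + 4, length 2.
Answer: λ = 9/2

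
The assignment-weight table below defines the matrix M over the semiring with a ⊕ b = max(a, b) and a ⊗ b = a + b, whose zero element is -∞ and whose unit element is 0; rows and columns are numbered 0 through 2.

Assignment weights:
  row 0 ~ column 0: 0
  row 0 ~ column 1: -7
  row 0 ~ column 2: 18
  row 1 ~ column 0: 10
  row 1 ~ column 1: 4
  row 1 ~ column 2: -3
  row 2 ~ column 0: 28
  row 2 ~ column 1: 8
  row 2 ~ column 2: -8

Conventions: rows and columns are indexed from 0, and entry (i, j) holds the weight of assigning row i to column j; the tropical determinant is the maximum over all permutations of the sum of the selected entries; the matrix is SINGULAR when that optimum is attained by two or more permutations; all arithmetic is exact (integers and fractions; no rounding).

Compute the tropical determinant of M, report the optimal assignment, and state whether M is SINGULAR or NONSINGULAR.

σ = (0, 1, 2): 0 + 4 + (-8) = -4
σ = (0, 2, 1): 0 + (-3) + 8 = 5
σ = (1, 0, 2): (-7) + 10 + (-8) = -5
σ = (1, 2, 0): (-7) + (-3) + 28 = 18
σ = (2, 0, 1): 18 + 10 + 8 = 36
σ = (2, 1, 0): 18 + 4 + 28 = 50
Optimal value attained by: σ = (2, 1, 0).
Answer: det⊕(M) = 50; verdict: NONSINGULAR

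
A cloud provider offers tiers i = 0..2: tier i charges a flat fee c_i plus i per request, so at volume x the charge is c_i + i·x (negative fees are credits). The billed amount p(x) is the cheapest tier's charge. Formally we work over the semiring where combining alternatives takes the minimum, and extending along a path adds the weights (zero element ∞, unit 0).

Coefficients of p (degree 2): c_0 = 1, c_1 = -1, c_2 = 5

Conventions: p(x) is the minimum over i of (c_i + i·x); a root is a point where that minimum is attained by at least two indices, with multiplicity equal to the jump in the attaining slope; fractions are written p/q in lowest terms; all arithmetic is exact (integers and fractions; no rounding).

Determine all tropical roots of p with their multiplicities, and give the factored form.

hull edge (i=0, c=1) to (i=1, c=-1): slope -2, span 1
hull edge (i=1, c=-1) to (i=2, c=5): slope 6, span 1
Factored form: p(x) = 5 ⊗ (x ⊕ (-6)) ⊗ (x ⊕ 2)
Answer: roots = -6 (mult 1), 2 (mult 1)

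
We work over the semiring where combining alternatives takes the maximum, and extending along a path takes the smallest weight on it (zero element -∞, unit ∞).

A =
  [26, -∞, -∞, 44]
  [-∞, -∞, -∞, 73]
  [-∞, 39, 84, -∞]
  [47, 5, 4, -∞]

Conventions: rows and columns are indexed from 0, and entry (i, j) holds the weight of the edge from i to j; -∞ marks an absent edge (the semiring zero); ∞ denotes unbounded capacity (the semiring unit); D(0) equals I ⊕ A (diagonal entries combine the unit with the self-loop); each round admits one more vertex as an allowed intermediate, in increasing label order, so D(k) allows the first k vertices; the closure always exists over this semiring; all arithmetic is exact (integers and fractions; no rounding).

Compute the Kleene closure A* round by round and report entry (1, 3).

D(0):
  [∞, -∞, -∞, 44]
  [-∞, ∞, -∞, 73]
  [-∞, 39, ∞, -∞]
  [47, 5, 4, ∞]
D(1):
  [∞, -∞, -∞, 44]
  [-∞, ∞, -∞, 73]
  [-∞, 39, ∞, -∞]
  [47, 5, 4, ∞]
D(2):
  [∞, -∞, -∞, 44]
  [-∞, ∞, -∞, 73]
  [-∞, 39, ∞, 39]
  [47, 5, 4, ∞]
D(3):
  [∞, -∞, -∞, 44]
  [-∞, ∞, -∞, 73]
  [-∞, 39, ∞, 39]
  [47, 5, 4, ∞]
D(4):
  [∞, 5, 4, 44]
  [47, ∞, 4, 73]
  [39, 39, ∞, 39]
  [47, 5, 4, ∞]
Answer: A*[1][3] = 73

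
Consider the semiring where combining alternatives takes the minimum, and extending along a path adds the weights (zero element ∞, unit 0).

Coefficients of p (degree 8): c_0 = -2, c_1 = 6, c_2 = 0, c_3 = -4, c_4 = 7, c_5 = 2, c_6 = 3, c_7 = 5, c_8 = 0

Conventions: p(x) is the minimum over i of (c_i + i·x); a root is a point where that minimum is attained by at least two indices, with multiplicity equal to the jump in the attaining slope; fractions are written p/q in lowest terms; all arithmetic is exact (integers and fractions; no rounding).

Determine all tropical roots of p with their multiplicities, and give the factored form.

hull edge (i=0, c=-2) to (i=3, c=-4): slope -2/3, span 3
hull edge (i=3, c=-4) to (i=8, c=0): slope 4/5, span 5
Factored form: p(x) = 0 ⊗ (x ⊕ (-4/5)) ⊗ (x ⊕ (-4/5)) ⊗ (x ⊕ (-4/5)) ⊗ (x ⊕ (-4/5)) ⊗ (x ⊕ (-4/5)) ⊗ (x ⊕ 2/3) ⊗ (x ⊕ 2/3) ⊗ (x ⊕ 2/3)
Answer: roots = -4/5 (mult 5), 2/3 (mult 3)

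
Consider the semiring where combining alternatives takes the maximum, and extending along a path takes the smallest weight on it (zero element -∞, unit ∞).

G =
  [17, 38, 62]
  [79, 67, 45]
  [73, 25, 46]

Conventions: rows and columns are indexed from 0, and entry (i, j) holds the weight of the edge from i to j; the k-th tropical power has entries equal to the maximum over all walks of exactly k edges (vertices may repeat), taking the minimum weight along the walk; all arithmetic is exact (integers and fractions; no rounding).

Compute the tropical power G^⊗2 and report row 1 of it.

G^⊗2:
  [62, 38, 46]
  [67, 67, 62]
  [46, 38, 62]
Answer: row 1 of G^⊗2 = [67, 67, 62]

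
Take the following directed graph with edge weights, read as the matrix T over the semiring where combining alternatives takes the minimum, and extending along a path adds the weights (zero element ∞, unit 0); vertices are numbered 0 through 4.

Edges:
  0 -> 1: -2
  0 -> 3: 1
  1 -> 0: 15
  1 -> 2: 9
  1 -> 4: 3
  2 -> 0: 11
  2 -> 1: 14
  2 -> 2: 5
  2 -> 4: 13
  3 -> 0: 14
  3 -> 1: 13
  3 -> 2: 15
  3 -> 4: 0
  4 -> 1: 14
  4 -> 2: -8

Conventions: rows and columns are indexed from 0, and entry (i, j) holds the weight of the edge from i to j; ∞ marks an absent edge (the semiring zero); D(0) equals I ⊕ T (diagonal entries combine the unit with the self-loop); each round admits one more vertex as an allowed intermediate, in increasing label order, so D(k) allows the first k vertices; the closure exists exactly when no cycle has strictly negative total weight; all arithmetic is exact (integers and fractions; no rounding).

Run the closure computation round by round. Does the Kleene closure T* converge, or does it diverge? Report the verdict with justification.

D(0):
  [0, -2, ∞, 1, ∞]
  [15, 0, 9, ∞, 3]
  [11, 14, 0, ∞, 13]
  [14, 13, 15, 0, 0]
  [∞, 14, -8, ∞, 0]
D(1):
  [0, -2, ∞, 1, ∞]
  [15, 0, 9, 16, 3]
  [11, 9, 0, 12, 13]
  [14, 12, 15, 0, 0]
  [∞, 14, -8, ∞, 0]
D(2):
  [0, -2, 7, 1, 1]
  [15, 0, 9, 16, 3]
  [11, 9, 0, 12, 12]
  [14, 12, 15, 0, 0]
  [29, 14, -8, 30, 0]
D(3):
  [0, -2, 7, 1, 1]
  [15, 0, 9, 16, 3]
  [11, 9, 0, 12, 12]
  [14, 12, 15, 0, 0]
  [3, 1, -8, 4, 0]
D(4):
  [0, -2, 7, 1, 1]
  [15, 0, 9, 16, 3]
  [11, 9, 0, 12, 12]
  [14, 12, 15, 0, 0]
  [3, 1, -8, 4, 0]
D(5):
  [0, -2, -7, 1, 1]
  [6, 0, -5, 7, 3]
  [11, 9, 0, 12, 12]
  [3, 1, -8, 0, 0]
  [3, 1, -8, 4, 0]
Key observation: every diagonal entry stays at the unit through all rounds, so no improving cycle exists.
Answer: CONVERGES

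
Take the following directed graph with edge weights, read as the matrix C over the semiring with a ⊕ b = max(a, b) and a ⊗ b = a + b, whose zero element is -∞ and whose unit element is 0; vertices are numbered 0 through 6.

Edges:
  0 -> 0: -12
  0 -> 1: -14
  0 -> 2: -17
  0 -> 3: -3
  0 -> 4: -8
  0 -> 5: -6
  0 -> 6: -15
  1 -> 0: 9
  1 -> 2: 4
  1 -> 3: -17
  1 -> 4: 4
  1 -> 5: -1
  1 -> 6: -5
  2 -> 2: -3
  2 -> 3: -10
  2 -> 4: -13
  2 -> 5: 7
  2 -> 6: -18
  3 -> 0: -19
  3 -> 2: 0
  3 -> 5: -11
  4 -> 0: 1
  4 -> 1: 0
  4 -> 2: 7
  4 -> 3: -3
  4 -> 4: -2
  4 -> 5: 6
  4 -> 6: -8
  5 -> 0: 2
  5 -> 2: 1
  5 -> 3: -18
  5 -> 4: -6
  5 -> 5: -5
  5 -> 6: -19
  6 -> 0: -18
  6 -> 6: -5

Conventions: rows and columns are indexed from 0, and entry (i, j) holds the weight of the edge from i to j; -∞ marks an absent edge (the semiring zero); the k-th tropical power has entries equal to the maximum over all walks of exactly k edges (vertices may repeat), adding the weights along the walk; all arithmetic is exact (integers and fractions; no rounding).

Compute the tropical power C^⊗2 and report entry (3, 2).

C^⊗2:
  [-4, -8, -1, -11, -10, -2, -16]
  [5, 4, 11, 6, 2, 11, -4]
  [9, -13, 8, -11, 1, 4, -12]
  [-9, -33, -3, -10, -13, 7, -18]
  [9, -2, 7, -2, 4, 14, -5]
  [-3, -6, 1, -1, -6, 8, -13]
  [-23, -32, -35, -21, -26, -24, -10]
Key observation: the optimum is the walk 3->2->2, with weight 0 + (-3) = -3.
Optimal value attained by: walk 3->2->2.
Answer: (C^⊗2)[3][2] = -3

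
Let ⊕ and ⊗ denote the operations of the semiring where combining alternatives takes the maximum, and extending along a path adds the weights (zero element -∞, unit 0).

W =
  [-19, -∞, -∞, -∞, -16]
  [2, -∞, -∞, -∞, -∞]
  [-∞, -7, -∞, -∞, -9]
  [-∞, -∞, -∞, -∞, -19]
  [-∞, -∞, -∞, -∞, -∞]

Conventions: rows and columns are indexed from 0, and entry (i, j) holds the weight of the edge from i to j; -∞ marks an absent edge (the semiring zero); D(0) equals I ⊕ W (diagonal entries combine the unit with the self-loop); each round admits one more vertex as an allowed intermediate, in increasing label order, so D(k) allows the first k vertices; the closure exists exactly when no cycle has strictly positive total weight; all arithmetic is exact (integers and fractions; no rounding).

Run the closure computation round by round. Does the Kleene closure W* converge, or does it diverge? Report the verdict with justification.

D(0):
  [0, -∞, -∞, -∞, -16]
  [2, 0, -∞, -∞, -∞]
  [-∞, -7, 0, -∞, -9]
  [-∞, -∞, -∞, 0, -19]
  [-∞, -∞, -∞, -∞, 0]
D(1):
  [0, -∞, -∞, -∞, -16]
  [2, 0, -∞, -∞, -14]
  [-∞, -7, 0, -∞, -9]
  [-∞, -∞, -∞, 0, -19]
  [-∞, -∞, -∞, -∞, 0]
D(2):
  [0, -∞, -∞, -∞, -16]
  [2, 0, -∞, -∞, -14]
  [-5, -7, 0, -∞, -9]
  [-∞, -∞, -∞, 0, -19]
  [-∞, -∞, -∞, -∞, 0]
D(3):
  [0, -∞, -∞, -∞, -16]
  [2, 0, -∞, -∞, -14]
  [-5, -7, 0, -∞, -9]
  [-∞, -∞, -∞, 0, -19]
  [-∞, -∞, -∞, -∞, 0]
D(4):
  [0, -∞, -∞, -∞, -16]
  [2, 0, -∞, -∞, -14]
  [-5, -7, 0, -∞, -9]
  [-∞, -∞, -∞, 0, -19]
  [-∞, -∞, -∞, -∞, 0]
D(5):
  [0, -∞, -∞, -∞, -16]
  [2, 0, -∞, -∞, -14]
  [-5, -7, 0, -∞, -9]
  [-∞, -∞, -∞, 0, -19]
  [-∞, -∞, -∞, -∞, 0]
Key observation: every diagonal entry stays at the unit through all rounds, so no improving cycle exists.
Answer: CONVERGES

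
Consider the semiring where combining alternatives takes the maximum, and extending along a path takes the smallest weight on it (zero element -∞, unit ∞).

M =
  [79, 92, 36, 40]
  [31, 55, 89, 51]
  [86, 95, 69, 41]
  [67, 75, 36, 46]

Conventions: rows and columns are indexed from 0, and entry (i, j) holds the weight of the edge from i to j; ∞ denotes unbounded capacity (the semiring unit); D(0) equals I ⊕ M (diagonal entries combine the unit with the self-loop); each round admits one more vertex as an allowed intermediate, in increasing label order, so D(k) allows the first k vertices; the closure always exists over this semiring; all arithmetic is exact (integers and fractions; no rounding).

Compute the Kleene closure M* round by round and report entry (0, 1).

D(0):
  [∞, 92, 36, 40]
  [31, ∞, 89, 51]
  [86, 95, ∞, 41]
  [67, 75, 36, ∞]
D(1):
  [∞, 92, 36, 40]
  [31, ∞, 89, 51]
  [86, 95, ∞, 41]
  [67, 75, 36, ∞]
D(2):
  [∞, 92, 89, 51]
  [31, ∞, 89, 51]
  [86, 95, ∞, 51]
  [67, 75, 75, ∞]
D(3):
  [∞, 92, 89, 51]
  [86, ∞, 89, 51]
  [86, 95, ∞, 51]
  [75, 75, 75, ∞]
D(4):
  [∞, 92, 89, 51]
  [86, ∞, 89, 51]
  [86, 95, ∞, 51]
  [75, 75, 75, ∞]
Answer: M*[0][1] = 92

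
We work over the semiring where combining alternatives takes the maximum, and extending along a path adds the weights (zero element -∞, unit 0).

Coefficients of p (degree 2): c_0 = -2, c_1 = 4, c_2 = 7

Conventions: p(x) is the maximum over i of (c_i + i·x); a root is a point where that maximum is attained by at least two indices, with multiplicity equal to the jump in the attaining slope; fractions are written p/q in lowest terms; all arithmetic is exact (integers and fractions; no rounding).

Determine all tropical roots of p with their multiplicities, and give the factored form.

hull edge (i=0, c=-2) to (i=1, c=4): slope 6, span 1
hull edge (i=1, c=4) to (i=2, c=7): slope 3, span 1
Factored form: p(x) = 7 ⊗ (x ⊕ (-6)) ⊗ (x ⊕ (-3))
Answer: roots = -6 (mult 1), -3 (mult 1)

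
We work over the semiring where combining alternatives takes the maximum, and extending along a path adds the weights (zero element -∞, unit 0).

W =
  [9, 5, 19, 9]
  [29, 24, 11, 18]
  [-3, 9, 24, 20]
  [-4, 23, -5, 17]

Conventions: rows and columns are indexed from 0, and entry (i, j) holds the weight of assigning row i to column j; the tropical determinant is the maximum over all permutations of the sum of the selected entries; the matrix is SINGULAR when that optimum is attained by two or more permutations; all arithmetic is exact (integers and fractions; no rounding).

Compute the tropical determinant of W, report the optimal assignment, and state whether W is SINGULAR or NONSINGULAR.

σ = (0, 1, 2, 3): 9 + 24 + 24 + 17 = 74
σ = (0, 1, 3, 2): 9 + 24 + 20 + (-5) = 48
σ = (0, 2, 1, 3): 9 + 11 + 9 + 17 = 46
σ = (0, 2, 3, 1): 9 + 11 + 20 + 23 = 63
σ = (0, 3, 1, 2): 9 + 18 + 9 + (-5) = 31
σ = (0, 3, 2, 1): 9 + 18 + 24 + 23 = 74
σ = (1, 0, 2, 3): 5 + 29 + 24 + 17 = 75
σ = (1, 0, 3, 2): 5 + 29 + 20 + (-5) = 49
σ = (1, 2, 0, 3): 5 + 11 + (-3) + 17 = 30
σ = (1, 2, 3, 0): 5 + 11 + 20 + (-4) = 32
σ = (1, 3, 0, 2): 5 + 18 + (-3) + (-5) = 15
σ = (1, 3, 2, 0): 5 + 18 + 24 + (-4) = 43
σ = (2, 0, 1, 3): 19 + 29 + 9 + 17 = 74
σ = (2, 0, 3, 1): 19 + 29 + 20 + 23 = 91
σ = (2, 1, 0, 3): 19 + 24 + (-3) + 17 = 57
σ = (2, 1, 3, 0): 19 + 24 + 20 + (-4) = 59
σ = (2, 3, 0, 1): 19 + 18 + (-3) + 23 = 57
σ = (2, 3, 1, 0): 19 + 18 + 9 + (-4) = 42
σ = (3, 0, 1, 2): 9 + 29 + 9 + (-5) = 42
σ = (3, 0, 2, 1): 9 + 29 + 24 + 23 = 85
σ = (3, 1, 0, 2): 9 + 24 + (-3) + (-5) = 25
σ = (3, 1, 2, 0): 9 + 24 + 24 + (-4) = 53
σ = (3, 2, 0, 1): 9 + 11 + (-3) + 23 = 40
σ = (3, 2, 1, 0): 9 + 11 + 9 + (-4) = 25
Optimal value attained by: σ = (2, 0, 3, 1).
Answer: det⊕(W) = 91; verdict: NONSINGULAR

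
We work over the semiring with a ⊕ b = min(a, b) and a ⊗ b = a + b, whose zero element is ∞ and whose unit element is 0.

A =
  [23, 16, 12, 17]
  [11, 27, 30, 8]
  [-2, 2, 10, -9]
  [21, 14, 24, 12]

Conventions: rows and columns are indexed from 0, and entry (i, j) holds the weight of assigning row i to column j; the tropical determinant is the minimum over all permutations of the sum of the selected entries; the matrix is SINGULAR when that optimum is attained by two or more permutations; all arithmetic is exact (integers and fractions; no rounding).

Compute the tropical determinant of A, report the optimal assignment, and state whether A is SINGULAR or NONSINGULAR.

σ = (0, 1, 2, 3): 23 + 27 + 10 + 12 = 72
σ = (0, 1, 3, 2): 23 + 27 + (-9) + 24 = 65
σ = (0, 2, 1, 3): 23 + 30 + 2 + 12 = 67
σ = (0, 2, 3, 1): 23 + 30 + (-9) + 14 = 58
σ = (0, 3, 1, 2): 23 + 8 + 2 + 24 = 57
σ = (0, 3, 2, 1): 23 + 8 + 10 + 14 = 55
σ = (1, 0, 2, 3): 16 + 11 + 10 + 12 = 49
σ = (1, 0, 3, 2): 16 + 11 + (-9) + 24 = 42
σ = (1, 2, 0, 3): 16 + 30 + (-2) + 12 = 56
σ = (1, 2, 3, 0): 16 + 30 + (-9) + 21 = 58
σ = (1, 3, 0, 2): 16 + 8 + (-2) + 24 = 46
σ = (1, 3, 2, 0): 16 + 8 + 10 + 21 = 55
σ = (2, 0, 1, 3): 12 + 11 + 2 + 12 = 37
σ = (2, 0, 3, 1): 12 + 11 + (-9) + 14 = 28
σ = (2, 1, 0, 3): 12 + 27 + (-2) + 12 = 49
σ = (2, 1, 3, 0): 12 + 27 + (-9) + 21 = 51
σ = (2, 3, 0, 1): 12 + 8 + (-2) + 14 = 32
σ = (2, 3, 1, 0): 12 + 8 + 2 + 21 = 43
σ = (3, 0, 1, 2): 17 + 11 + 2 + 24 = 54
σ = (3, 0, 2, 1): 17 + 11 + 10 + 14 = 52
σ = (3, 1, 0, 2): 17 + 27 + (-2) + 24 = 66
σ = (3, 1, 2, 0): 17 + 27 + 10 + 21 = 75
σ = (3, 2, 0, 1): 17 + 30 + (-2) + 14 = 59
σ = (3, 2, 1, 0): 17 + 30 + 2 + 21 = 70
Optimal value attained by: σ = (2, 0, 3, 1).
Answer: det⊕(A) = 28; verdict: NONSINGULAR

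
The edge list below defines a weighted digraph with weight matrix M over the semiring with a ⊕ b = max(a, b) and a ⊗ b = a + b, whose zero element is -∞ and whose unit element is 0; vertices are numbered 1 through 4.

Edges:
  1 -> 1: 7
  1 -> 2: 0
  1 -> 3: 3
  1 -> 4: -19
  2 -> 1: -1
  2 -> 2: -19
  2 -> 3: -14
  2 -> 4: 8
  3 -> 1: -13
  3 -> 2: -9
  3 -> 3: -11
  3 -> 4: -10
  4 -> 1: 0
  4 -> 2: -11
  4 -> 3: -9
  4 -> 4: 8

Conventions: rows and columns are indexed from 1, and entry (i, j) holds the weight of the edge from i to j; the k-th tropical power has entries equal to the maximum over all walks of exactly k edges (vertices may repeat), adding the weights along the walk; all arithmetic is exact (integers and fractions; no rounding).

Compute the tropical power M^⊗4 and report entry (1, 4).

M^⊗2:
  [14, 7, 10, 8]
  [8, -1, 2, 16]
  [-6, -13, -10, -1]
  [8, 0, 3, 16]
M^⊗3:
  [21, 14, 17, 16]
  [16, 8, 11, 24]
  [1, -6, -3, 7]
  [16, 8, 11, 24]
M^⊗4:
  [28, 21, 24, 24]
  [24, 16, 19, 32]
  [8, 1, 4, 15]
  [24, 16, 19, 32]
Key observation: the optimum is the walk 1->2->4->4->4, with weight 0 + 8 + 8 + 8 = 24.
Optimal value attained by: walk 1->2->4->4->4.
Answer: (M^⊗4)[1][4] = 24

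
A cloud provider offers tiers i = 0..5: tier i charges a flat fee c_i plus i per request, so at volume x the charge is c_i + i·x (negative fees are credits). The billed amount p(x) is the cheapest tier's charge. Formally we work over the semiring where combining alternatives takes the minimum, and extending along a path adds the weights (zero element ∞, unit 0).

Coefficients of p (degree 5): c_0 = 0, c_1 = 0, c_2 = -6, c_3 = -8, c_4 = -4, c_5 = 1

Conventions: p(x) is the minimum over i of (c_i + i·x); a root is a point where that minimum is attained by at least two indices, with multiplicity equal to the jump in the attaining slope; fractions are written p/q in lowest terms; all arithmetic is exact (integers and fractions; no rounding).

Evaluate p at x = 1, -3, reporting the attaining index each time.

p(1) = min(0+0·1=0, 0+1·1=1, -6+2·1=-4, -8+3·1=-5, -4+4·1=0, 1+5·1=6) = -5 (attained by i=3)
p(-3) = min(0+0·(-3)=0, 0+1·(-3)=-3, -6+2·(-3)=-12, -8+3·(-3)=-17, -4+4·(-3)=-16, 1+5·(-3)=-14) = -17 (attained by i=3)
Answer: p(1) = -5; p(-3) = -17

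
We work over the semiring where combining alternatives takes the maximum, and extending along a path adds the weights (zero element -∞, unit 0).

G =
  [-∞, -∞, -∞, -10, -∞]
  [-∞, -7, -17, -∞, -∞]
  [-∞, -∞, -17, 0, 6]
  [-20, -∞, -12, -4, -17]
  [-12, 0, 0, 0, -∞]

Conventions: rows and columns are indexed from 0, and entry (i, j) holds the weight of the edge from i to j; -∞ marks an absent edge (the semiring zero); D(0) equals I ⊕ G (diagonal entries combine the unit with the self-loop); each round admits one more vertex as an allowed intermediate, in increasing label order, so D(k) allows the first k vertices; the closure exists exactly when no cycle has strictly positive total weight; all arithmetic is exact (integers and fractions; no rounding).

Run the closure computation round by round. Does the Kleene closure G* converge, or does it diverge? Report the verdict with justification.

D(0):
  [0, -∞, -∞, -10, -∞]
  [-∞, 0, -17, -∞, -∞]
  [-∞, -∞, 0, 0, 6]
  [-20, -∞, -12, 0, -17]
  [-12, 0, 0, 0, 0]
D(1):
  [0, -∞, -∞, -10, -∞]
  [-∞, 0, -17, -∞, -∞]
  [-∞, -∞, 0, 0, 6]
  [-20, -∞, -12, 0, -17]
  [-12, 0, 0, 0, 0]
D(2):
  [0, -∞, -∞, -10, -∞]
  [-∞, 0, -17, -∞, -∞]
  [-∞, -∞, 0, 0, 6]
  [-20, -∞, -12, 0, -17]
  [-12, 0, 0, 0, 0]
Detection: at round 3, diagonal entry (4, 4) turns strictly positive.
Key observation: the cycle 4->2->4 has total weight 0 + 6, which is strictly positive.
Answer: DIVERGES — positive cycle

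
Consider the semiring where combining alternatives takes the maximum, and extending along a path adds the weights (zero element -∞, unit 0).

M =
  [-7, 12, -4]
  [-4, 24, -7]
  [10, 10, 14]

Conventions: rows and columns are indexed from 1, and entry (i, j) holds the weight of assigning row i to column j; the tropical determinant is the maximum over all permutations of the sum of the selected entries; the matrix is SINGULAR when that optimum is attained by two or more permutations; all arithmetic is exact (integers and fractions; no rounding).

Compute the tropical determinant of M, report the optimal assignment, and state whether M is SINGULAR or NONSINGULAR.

σ = (1, 2, 3): (-7) + 24 + 14 = 31
σ = (1, 3, 2): (-7) + (-7) + 10 = -4
σ = (2, 1, 3): 12 + (-4) + 14 = 22
σ = (2, 3, 1): 12 + (-7) + 10 = 15
σ = (3, 1, 2): (-4) + (-4) + 10 = 2
σ = (3, 2, 1): (-4) + 24 + 10 = 30
Optimal value attained by: σ = (1, 2, 3).
Answer: det⊕(M) = 31; verdict: NONSINGULAR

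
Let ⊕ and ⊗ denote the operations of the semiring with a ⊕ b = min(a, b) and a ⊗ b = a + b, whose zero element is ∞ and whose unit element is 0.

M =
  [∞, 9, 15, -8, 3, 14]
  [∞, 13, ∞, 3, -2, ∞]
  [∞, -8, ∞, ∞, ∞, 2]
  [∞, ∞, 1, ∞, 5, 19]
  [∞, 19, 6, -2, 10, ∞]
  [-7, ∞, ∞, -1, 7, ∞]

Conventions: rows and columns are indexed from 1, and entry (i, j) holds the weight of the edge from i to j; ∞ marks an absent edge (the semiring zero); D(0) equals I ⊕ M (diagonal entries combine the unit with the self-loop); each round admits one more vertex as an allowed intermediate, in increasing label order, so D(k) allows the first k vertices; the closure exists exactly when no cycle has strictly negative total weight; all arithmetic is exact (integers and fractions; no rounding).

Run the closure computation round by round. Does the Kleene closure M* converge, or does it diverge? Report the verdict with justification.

D(0):
  [0, 9, 15, -8, 3, 14]
  [∞, 0, ∞, 3, -2, ∞]
  [∞, -8, 0, ∞, ∞, 2]
  [∞, ∞, 1, 0, 5, 19]
  [∞, 19, 6, -2, 0, ∞]
  [-7, ∞, ∞, -1, 7, 0]
D(1):
  [0, 9, 15, -8, 3, 14]
  [∞, 0, ∞, 3, -2, ∞]
  [∞, -8, 0, ∞, ∞, 2]
  [∞, ∞, 1, 0, 5, 19]
  [∞, 19, 6, -2, 0, ∞]
  [-7, 2, 8, -15, -4, 0]
D(2):
  [0, 9, 15, -8, 3, 14]
  [∞, 0, ∞, 3, -2, ∞]
  [∞, -8, 0, -5, -10, 2]
  [∞, ∞, 1, 0, 5, 19]
  [∞, 19, 6, -2, 0, ∞]
  [-7, 2, 8, -15, -4, 0]
Detection: at round 3, diagonal entry (4, 4) turns strictly negative.
Key observation: the cycle 4->3->2->4 has total weight 1 + (-8) + 3, which is strictly negative.
Answer: DIVERGES — negative cycle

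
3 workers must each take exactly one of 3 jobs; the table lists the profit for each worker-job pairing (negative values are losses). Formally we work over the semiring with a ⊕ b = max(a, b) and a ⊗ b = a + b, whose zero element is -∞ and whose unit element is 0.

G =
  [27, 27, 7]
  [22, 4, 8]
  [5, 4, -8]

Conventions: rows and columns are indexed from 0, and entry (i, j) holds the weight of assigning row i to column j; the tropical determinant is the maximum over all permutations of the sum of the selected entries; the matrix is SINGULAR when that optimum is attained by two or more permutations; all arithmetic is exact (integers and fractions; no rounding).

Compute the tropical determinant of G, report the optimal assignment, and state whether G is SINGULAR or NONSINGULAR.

σ = (0, 1, 2): 27 + 4 + (-8) = 23
σ = (0, 2, 1): 27 + 8 + 4 = 39
σ = (1, 0, 2): 27 + 22 + (-8) = 41
σ = (1, 2, 0): 27 + 8 + 5 = 40
σ = (2, 0, 1): 7 + 22 + 4 = 33
σ = (2, 1, 0): 7 + 4 + 5 = 16
Optimal value attained by: σ = (1, 0, 2).
Answer: det⊕(G) = 41; verdict: NONSINGULAR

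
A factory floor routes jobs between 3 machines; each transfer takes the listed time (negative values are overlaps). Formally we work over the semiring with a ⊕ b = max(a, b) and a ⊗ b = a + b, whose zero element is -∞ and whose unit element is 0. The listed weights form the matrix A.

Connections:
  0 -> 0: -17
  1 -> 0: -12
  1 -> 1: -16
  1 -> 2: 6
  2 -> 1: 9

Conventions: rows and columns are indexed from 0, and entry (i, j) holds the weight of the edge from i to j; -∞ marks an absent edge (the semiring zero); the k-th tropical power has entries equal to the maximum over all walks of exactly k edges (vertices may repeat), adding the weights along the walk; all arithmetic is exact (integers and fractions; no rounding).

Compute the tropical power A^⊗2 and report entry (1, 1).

A^⊗2:
  [-34, -∞, -∞]
  [-28, 15, -10]
  [-3, -7, 15]
Key observation: the optimum is the walk 1->2->1, with weight 6 + 9 = 15.
Optimal value attained by: walk 1->2->1.
Answer: (A^⊗2)[1][1] = 15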